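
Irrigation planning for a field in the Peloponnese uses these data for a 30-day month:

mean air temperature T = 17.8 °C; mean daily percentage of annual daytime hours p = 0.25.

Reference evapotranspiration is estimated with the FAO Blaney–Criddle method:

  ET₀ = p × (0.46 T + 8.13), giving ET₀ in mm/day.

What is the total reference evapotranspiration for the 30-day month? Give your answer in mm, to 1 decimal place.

ET₀ = 0.25 × (0.46 × 17.8 + 8.13) = 0.25 × 16.318 = 4.0795 mm/d
Monthly total = 4.0795 × 30 = 122.385 mm

122.4 mm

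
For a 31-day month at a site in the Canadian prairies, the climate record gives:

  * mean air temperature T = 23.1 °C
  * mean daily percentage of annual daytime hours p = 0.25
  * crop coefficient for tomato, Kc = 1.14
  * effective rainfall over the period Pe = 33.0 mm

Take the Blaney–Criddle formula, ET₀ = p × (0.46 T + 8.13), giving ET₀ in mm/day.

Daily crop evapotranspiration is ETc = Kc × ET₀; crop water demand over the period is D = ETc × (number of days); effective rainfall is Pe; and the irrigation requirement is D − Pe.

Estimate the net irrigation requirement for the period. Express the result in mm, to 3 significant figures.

133 mm

ET₀ = 0.25 × (0.46 × 23.1 + 8.13) = 0.25 × 18.756 = 4.6890 mm/d
ETc = Kc × ET₀ = 1.14 × 4.6890 = 5.3455 mm/d
Crop demand D = ETc × 31 d = 5.3455 × 31 = 165.711 mm
D − Pe = 165.711 − 33.0 = 132.711 mm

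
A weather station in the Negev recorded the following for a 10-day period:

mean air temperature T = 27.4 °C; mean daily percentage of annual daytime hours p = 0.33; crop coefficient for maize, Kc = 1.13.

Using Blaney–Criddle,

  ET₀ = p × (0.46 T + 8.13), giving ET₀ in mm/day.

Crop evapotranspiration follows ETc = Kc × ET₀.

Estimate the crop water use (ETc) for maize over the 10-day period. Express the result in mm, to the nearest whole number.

ET₀ = 0.33 × (0.46 × 27.4 + 8.13) = 0.33 × 20.734 = 6.8422 mm/d
ETc = Kc × ET₀ = 1.13 × 6.8422 = 7.7317 mm/d
Over 10 days: 7.7317 × 10 = 77.317 mm

77 mm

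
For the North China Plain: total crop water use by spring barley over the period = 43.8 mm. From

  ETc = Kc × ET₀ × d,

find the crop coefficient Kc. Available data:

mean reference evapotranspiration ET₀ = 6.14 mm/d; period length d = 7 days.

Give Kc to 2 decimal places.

1.02

ETc = Kc × ET₀ × d  ⇒  Kc = ETc / (ET₀ × d)
Kc = 43.8 / (6.14 × 7) = 43.8 / 42.98 = 1.0191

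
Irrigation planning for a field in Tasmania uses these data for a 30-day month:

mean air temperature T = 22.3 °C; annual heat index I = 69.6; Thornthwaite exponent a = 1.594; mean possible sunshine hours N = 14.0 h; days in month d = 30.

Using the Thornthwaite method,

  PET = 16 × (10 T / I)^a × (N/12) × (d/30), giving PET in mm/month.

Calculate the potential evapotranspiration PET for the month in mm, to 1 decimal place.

10T/I = 10 × 22.3 / 69.6 = 3.2040
(10T/I)^a = 3.2040^1.594 = 6.3984
Uncorrected PET = 16 × 6.3984 = 102.374 mm
Correction = (N/12)(d/30) = (14.0/12)(30/30) = 1.1667
PET = 102.374 × 1.1667 = 119.440 mm/month

119.4 mm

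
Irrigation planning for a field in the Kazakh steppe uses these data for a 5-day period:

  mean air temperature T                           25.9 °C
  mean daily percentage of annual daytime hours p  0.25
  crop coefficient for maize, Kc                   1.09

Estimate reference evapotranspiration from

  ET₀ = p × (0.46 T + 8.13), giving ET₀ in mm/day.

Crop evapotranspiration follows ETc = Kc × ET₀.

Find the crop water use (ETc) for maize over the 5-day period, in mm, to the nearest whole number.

ET₀ = 0.25 × (0.46 × 25.9 + 8.13) = 0.25 × 20.044 = 5.0110 mm/d
ETc = Kc × ET₀ = 1.09 × 5.0110 = 5.4620 mm/d
Over 5 days: 5.4620 × 5 = 27.310 mm

27 mm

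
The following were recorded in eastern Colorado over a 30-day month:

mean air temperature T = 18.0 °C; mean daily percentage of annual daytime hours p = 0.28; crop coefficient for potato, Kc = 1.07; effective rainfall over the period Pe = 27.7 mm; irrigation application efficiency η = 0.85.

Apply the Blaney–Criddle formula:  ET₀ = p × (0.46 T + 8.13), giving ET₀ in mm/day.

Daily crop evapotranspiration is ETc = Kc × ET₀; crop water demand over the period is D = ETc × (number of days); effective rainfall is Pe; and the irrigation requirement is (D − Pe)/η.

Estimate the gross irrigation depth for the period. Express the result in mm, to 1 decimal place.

140.9 mm

ET₀ = 0.28 × (0.46 × 18.0 + 8.13) = 0.28 × 16.410 = 4.5948 mm/d
ETc = Kc × ET₀ = 1.07 × 4.5948 = 4.9164 mm/d
Crop demand D = ETc × 30 d = 4.9164 × 30 = 147.492 mm
D − Pe = 147.492 − 27.7 = 119.792 mm
Gross irrigation = 119.792 / 0.85 = 140.932 mm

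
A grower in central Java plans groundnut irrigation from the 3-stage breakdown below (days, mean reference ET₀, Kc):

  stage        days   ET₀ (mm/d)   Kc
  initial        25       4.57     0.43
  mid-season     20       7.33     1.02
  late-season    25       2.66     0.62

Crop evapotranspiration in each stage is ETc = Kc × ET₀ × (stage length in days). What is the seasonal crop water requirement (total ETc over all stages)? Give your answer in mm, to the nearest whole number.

initial: 0.43 × 4.57 × 25 = 49.13 mm
mid-season: 1.02 × 7.33 × 20 = 149.53 mm
late-season: 0.62 × 2.66 × 25 = 41.23 mm
Seasonal total = 239.89 mm

240 mm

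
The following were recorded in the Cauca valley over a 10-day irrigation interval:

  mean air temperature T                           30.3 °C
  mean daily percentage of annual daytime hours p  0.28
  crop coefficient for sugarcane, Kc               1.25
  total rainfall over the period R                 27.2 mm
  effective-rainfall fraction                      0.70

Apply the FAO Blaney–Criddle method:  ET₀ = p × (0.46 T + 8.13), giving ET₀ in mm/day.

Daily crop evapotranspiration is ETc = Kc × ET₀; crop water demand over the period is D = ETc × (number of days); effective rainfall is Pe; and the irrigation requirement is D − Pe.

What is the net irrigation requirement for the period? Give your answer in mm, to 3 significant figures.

58.2 mm

ET₀ = 0.28 × (0.46 × 30.3 + 8.13) = 0.28 × 22.068 = 6.1790 mm/d
ETc = Kc × ET₀ = 1.25 × 6.1790 = 7.7238 mm/d
Crop demand D = ETc × 10 d = 7.7238 × 10 = 77.238 mm
Pe = 0.70 × 27.2 = 19.040 mm
D − Pe = 77.238 − 19.040 = 58.198 mm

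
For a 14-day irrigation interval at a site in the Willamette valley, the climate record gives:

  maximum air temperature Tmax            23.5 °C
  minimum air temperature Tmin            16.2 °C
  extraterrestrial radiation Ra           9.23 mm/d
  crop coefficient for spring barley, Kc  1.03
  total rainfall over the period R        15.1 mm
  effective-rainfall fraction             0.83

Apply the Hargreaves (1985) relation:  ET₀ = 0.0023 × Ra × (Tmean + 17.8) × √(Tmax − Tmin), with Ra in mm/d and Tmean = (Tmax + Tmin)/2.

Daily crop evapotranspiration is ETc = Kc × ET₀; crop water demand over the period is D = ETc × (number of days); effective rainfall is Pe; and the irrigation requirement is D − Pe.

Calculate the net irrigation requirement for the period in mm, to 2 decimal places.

18.61 mm

Tmean = (23.5 + 16.2)/2 = 19.85 °C
ET₀ = 0.0023 × 9.23 × (19.85 + 17.8) × √7.3 = 0.0023 × 9.23 × 37.65 × 2.7019 = 2.1596 mm/d
ETc = Kc × ET₀ = 1.03 × 2.1596 = 2.2244 mm/d
Crop demand D = ETc × 14 d = 2.2244 × 14 = 31.142 mm
Pe = 0.83 × 15.1 = 12.533 mm
D − Pe = 31.142 − 12.533 = 18.609 mm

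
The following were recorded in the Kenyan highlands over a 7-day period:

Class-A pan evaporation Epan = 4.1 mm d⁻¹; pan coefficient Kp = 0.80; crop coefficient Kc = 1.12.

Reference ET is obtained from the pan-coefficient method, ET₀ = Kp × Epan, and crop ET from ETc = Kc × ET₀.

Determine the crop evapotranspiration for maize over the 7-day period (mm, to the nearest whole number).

26 mm

ET₀ = 0.80 × 4.1 = 3.2800 mm/d
ETc = Kc × ET₀ = 1.12 × 3.2800 = 3.6736 mm/d
Over 7 days: 3.6736 × 7 = 25.715 mm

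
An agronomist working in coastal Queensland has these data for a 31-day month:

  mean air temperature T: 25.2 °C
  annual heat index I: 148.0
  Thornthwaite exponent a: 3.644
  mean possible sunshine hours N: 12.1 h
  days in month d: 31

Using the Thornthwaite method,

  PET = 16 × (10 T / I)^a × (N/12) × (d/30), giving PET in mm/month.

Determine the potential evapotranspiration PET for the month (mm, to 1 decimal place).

115.9 mm

10T/I = 10 × 25.2 / 148.0 = 1.7027
(10T/I)^a = 1.7027^3.644 = 6.9545
Uncorrected PET = 16 × 6.9545 = 111.272 mm
Correction = (N/12)(d/30) = (12.1/12)(31/30) = 1.0419
PET = 111.272 × 1.0419 = 115.934 mm/month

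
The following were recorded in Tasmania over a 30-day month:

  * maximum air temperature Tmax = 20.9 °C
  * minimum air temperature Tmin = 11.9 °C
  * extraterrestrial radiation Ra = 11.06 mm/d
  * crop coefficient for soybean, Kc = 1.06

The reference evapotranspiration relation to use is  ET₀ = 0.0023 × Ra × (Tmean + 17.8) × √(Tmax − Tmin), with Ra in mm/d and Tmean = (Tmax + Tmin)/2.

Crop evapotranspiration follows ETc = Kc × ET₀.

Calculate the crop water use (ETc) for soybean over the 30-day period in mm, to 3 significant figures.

83.0 mm

Tmean = (20.9 + 11.9)/2 = 16.40 °C
ET₀ = 0.0023 × 11.06 × (16.40 + 17.8) × √9.0 = 0.0023 × 11.06 × 34.20 × 3.0000 = 2.6099 mm/d
ETc = Kc × ET₀ = 1.06 × 2.6099 = 2.7665 mm/d
Over 30 days: 2.7665 × 30 = 82.995 mm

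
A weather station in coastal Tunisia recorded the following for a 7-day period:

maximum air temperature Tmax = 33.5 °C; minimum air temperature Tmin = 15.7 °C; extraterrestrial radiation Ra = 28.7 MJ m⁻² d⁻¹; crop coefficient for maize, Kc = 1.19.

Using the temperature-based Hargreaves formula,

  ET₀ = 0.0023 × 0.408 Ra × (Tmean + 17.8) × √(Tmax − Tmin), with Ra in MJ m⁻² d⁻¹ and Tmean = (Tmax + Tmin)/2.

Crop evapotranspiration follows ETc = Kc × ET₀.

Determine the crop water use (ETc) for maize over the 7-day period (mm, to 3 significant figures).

Tmean = (33.5 + 15.7)/2 = 24.60 °C
0.408 Ra = 0.408 × 28.7 = 11.7096 mm/d equivalent
ET₀ = 0.0023 × 11.7096 × (24.60 + 17.8) × √17.8 = 0.0023 × 11.7096 × 42.40 × 4.2190 = 4.8178 mm/d
ETc = Kc × ET₀ = 1.19 × 4.8178 = 5.7332 mm/d
Over 7 days: 5.7332 × 7 = 40.132 mm

40.1 mm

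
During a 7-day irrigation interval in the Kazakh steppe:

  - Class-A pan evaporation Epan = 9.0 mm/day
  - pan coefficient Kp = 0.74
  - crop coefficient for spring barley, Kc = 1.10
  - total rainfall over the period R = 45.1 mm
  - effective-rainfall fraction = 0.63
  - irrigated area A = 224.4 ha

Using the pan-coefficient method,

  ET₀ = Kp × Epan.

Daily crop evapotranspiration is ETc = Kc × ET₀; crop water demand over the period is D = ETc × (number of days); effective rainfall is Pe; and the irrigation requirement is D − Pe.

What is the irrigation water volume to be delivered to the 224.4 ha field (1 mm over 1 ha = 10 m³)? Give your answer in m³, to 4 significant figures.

51320 m³

ET₀ = 0.74 × 9.0 = 6.6600 mm/d
ETc = Kc × ET₀ = 1.10 × 6.6600 = 7.3260 mm/d
Crop demand D = ETc × 7 d = 7.3260 × 7 = 51.282 mm
Pe = 0.63 × 45.1 = 28.413 mm
D − Pe = 51.282 − 28.413 = 22.869 mm
Volume = 22.869 mm × 224.4 ha × 10 = 51318.0 m³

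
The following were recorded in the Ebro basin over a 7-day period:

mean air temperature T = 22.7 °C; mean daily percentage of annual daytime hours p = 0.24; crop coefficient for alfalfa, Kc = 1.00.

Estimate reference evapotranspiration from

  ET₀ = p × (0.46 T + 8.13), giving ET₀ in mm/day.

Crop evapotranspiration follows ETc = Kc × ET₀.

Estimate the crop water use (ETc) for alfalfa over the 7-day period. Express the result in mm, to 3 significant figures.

31.2 mm

ET₀ = 0.24 × (0.46 × 22.7 + 8.13) = 0.24 × 18.572 = 4.4573 mm/d
ETc = Kc × ET₀ = 1.00 × 4.4573 = 4.4573 mm/d
Over 7 days: 4.4573 × 7 = 31.201 mm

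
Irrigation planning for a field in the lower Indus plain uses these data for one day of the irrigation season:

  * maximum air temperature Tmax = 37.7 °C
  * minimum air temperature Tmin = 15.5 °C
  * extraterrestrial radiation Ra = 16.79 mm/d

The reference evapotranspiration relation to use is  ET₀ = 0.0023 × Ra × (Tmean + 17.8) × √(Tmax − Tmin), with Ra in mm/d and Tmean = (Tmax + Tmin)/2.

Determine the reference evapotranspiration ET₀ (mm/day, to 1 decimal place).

Tmean = (37.7 + 15.5)/2 = 26.60 °C
ET₀ = 0.0023 × 16.79 × (26.60 + 17.8) × √22.2 = 0.0023 × 16.79 × 44.40 × 4.7117 = 8.0787 mm/d

8.1 mm/day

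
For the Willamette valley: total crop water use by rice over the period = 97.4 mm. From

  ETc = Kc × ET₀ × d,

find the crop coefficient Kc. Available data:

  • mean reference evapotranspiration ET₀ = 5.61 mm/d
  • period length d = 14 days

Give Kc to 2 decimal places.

ETc = Kc × ET₀ × d  ⇒  Kc = ETc / (ET₀ × d)
Kc = 97.4 / (5.61 × 14) = 97.4 / 78.54 = 1.2401

1.24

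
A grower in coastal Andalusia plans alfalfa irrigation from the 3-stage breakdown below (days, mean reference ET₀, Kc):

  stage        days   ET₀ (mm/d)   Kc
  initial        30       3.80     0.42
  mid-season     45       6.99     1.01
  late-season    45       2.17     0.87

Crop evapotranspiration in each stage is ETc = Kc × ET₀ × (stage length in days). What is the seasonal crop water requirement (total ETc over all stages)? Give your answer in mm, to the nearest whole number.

initial: 0.42 × 3.80 × 30 = 47.88 mm
mid-season: 1.01 × 6.99 × 45 = 317.70 mm
late-season: 0.87 × 2.17 × 45 = 84.96 mm
Seasonal total = 450.54 mm

451 mm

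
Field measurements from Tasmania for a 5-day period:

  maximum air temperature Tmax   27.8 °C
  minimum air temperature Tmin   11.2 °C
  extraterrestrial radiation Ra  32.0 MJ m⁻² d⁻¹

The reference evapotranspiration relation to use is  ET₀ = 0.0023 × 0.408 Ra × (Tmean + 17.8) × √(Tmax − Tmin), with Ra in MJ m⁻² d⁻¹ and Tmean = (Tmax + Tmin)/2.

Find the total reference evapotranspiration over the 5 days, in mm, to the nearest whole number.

23 mm

Tmean = (27.8 + 11.2)/2 = 19.50 °C
0.408 Ra = 0.408 × 32.0 = 13.0560 mm/d equivalent
ET₀ = 0.0023 × 13.0560 × (19.50 + 17.8) × √16.6 = 0.0023 × 13.0560 × 37.30 × 4.0743 = 4.5635 mm/d
Over 5 days: 4.5635 × 5 = 22.818 mm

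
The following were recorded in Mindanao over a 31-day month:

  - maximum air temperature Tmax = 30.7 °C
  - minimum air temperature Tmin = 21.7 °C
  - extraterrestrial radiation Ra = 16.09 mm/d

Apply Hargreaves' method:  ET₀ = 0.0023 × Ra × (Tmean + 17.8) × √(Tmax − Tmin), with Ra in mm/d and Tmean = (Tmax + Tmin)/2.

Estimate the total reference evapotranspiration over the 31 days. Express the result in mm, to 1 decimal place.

Tmean = (30.7 + 21.7)/2 = 26.20 °C
ET₀ = 0.0023 × 16.09 × (26.20 + 17.8) × √9.0 = 0.0023 × 16.09 × 44.00 × 3.0000 = 4.8849 mm/d
Over 31 days: 4.8849 × 31 = 151.432 mm

151.4 mm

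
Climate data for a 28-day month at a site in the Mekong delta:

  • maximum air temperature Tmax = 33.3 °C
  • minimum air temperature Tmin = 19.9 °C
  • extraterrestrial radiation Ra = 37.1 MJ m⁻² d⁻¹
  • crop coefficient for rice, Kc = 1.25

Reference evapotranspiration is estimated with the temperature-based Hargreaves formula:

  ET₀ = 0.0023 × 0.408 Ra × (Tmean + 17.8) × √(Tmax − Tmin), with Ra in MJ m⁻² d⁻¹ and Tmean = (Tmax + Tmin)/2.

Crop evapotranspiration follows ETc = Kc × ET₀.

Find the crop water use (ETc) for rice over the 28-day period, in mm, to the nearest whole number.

Tmean = (33.3 + 19.9)/2 = 26.60 °C
0.408 Ra = 0.408 × 37.1 = 15.1368 mm/d equivalent
ET₀ = 0.0023 × 15.1368 × (26.60 + 17.8) × √13.4 = 0.0023 × 15.1368 × 44.40 × 3.6606 = 5.6584 mm/d
ETc = Kc × ET₀ = 1.25 × 5.6584 = 7.0730 mm/d
Over 28 days: 7.0730 × 28 = 198.044 mm

198 mm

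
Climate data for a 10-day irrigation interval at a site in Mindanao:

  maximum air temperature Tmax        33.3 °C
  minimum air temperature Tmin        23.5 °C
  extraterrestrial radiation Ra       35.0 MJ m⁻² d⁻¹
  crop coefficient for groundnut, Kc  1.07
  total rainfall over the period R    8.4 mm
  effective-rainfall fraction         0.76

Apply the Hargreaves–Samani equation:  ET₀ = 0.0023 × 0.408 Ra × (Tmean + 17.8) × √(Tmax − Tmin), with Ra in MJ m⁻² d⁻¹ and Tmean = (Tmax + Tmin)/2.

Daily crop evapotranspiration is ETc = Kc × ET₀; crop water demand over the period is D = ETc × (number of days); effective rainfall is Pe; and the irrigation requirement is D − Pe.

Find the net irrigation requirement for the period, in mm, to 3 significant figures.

44.4 mm

Tmean = (33.3 + 23.5)/2 = 28.40 °C
0.408 Ra = 0.408 × 35.0 = 14.2800 mm/d equivalent
ET₀ = 0.0023 × 14.2800 × (28.40 + 17.8) × √9.8 = 0.0023 × 14.2800 × 46.20 × 3.1305 = 4.7502 mm/d
ETc = Kc × ET₀ = 1.07 × 4.7502 = 5.0827 mm/d
Crop demand D = ETc × 10 d = 5.0827 × 10 = 50.827 mm
Pe = 0.76 × 8.4 = 6.384 mm
D − Pe = 50.827 − 6.384 = 44.443 mm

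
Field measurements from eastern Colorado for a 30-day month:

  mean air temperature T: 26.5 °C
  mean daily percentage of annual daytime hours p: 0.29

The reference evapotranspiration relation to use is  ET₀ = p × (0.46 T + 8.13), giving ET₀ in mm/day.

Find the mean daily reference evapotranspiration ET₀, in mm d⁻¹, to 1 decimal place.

ET₀ = 0.29 × (0.46 × 26.5 + 8.13) = 0.29 × 20.320 = 5.8928 mm/d

5.9 mm d⁻¹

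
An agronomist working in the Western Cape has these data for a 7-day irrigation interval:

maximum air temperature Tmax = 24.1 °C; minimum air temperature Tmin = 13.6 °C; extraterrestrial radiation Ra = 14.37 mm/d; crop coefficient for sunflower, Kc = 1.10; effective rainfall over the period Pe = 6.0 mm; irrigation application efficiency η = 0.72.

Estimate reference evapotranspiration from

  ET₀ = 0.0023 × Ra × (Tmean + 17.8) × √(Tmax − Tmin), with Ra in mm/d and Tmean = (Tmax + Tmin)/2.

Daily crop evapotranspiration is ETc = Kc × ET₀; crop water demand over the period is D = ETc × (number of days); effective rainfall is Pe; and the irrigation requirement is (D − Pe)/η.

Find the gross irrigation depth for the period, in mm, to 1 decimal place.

33.6 mm

Tmean = (24.1 + 13.6)/2 = 18.85 °C
ET₀ = 0.0023 × 14.37 × (18.85 + 17.8) × √10.5 = 0.0023 × 14.37 × 36.65 × 3.2404 = 3.9252 mm/d
ETc = Kc × ET₀ = 1.10 × 3.9252 = 4.3177 mm/d
Crop demand D = ETc × 7 d = 4.3177 × 7 = 30.224 mm
D − Pe = 30.224 − 6.0 = 24.224 mm
Gross irrigation = 24.224 / 0.72 = 33.644 mm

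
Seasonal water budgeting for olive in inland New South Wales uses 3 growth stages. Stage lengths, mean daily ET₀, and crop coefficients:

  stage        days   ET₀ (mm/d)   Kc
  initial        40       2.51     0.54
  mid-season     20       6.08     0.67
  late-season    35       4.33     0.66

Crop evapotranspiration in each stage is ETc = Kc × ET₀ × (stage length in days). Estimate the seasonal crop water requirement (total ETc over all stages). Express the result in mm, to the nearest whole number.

initial: 0.54 × 2.51 × 40 = 54.22 mm
mid-season: 0.67 × 6.08 × 20 = 81.47 mm
late-season: 0.66 × 4.33 × 35 = 100.02 mm
Seasonal total = 235.71 mm

236 mm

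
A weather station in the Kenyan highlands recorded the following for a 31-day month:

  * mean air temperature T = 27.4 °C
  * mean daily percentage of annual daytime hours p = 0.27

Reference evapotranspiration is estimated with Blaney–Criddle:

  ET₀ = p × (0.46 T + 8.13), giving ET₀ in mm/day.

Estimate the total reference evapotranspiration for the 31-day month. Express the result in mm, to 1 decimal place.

173.5 mm

ET₀ = 0.27 × (0.46 × 27.4 + 8.13) = 0.27 × 20.734 = 5.5982 mm/d
Monthly total = 5.5982 × 31 = 173.544 mm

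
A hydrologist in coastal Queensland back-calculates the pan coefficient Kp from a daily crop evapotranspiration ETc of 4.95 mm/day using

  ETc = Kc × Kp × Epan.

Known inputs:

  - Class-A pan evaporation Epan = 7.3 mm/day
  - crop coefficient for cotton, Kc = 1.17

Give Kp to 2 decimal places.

0.58

ETc = Kc × Kp × Epan  ⇒  Kp = ETc / (Kc × Epan)
Kp = 4.95 / (1.17 × 7.3) = 4.95 / 8.541 = 0.5796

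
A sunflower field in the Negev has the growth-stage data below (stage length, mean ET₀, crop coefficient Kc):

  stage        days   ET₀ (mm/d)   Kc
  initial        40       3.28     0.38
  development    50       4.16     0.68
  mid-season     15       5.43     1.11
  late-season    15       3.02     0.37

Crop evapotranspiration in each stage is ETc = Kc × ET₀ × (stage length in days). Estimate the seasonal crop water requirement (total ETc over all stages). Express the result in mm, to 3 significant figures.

298 mm

initial: 0.38 × 3.28 × 40 = 49.86 mm
development: 0.68 × 4.16 × 50 = 141.44 mm
mid-season: 1.11 × 5.43 × 15 = 90.41 mm
late-season: 0.37 × 3.02 × 15 = 16.76 mm
Seasonal total = 298.47 mm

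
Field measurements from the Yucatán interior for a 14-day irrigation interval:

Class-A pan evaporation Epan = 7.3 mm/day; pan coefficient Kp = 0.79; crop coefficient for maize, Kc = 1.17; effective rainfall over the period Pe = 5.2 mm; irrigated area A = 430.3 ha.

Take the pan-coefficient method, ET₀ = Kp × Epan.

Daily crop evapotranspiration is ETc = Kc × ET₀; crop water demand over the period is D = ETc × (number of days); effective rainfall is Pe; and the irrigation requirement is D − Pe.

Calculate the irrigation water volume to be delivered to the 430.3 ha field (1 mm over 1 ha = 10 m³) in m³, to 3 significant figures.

384000 m³

ET₀ = 0.79 × 7.3 = 5.7670 mm/d
ETc = Kc × ET₀ = 1.17 × 5.7670 = 6.7474 mm/d
Crop demand D = ETc × 14 d = 6.7474 × 14 = 94.464 mm
D − Pe = 94.464 − 5.2 = 89.264 mm
Volume = 89.264 mm × 430.3 ha × 10 = 384103.0 m³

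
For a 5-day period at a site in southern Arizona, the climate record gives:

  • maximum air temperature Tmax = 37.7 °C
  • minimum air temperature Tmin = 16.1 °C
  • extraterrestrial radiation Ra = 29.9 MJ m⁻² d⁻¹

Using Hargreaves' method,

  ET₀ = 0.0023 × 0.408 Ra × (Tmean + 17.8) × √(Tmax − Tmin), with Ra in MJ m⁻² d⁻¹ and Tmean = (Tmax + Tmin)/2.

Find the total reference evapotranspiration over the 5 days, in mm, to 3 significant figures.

29.1 mm

Tmean = (37.7 + 16.1)/2 = 26.90 °C
0.408 Ra = 0.408 × 29.9 = 12.1992 mm/d equivalent
ET₀ = 0.0023 × 12.1992 × (26.90 + 17.8) × √21.6 = 0.0023 × 12.1992 × 44.70 × 4.6476 = 5.8290 mm/d
Over 5 days: 5.8290 × 5 = 29.145 mm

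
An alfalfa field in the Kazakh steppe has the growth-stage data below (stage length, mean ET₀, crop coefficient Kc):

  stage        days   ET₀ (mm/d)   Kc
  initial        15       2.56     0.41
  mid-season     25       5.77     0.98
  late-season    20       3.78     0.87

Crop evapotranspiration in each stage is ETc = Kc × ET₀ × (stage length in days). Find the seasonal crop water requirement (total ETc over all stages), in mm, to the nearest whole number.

223 mm

initial: 0.41 × 2.56 × 15 = 15.74 mm
mid-season: 0.98 × 5.77 × 25 = 141.37 mm
late-season: 0.87 × 3.78 × 20 = 65.77 mm
Seasonal total = 222.88 mm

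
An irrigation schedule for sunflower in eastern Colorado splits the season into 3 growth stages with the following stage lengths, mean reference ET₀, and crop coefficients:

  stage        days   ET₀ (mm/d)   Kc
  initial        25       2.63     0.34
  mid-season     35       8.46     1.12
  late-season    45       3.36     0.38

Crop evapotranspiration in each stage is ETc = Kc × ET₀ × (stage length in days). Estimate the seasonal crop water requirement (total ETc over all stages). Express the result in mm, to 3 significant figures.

411 mm

initial: 0.34 × 2.63 × 25 = 22.36 mm
mid-season: 1.12 × 8.46 × 35 = 331.63 mm
late-season: 0.38 × 3.36 × 45 = 57.46 mm
Seasonal total = 411.45 mm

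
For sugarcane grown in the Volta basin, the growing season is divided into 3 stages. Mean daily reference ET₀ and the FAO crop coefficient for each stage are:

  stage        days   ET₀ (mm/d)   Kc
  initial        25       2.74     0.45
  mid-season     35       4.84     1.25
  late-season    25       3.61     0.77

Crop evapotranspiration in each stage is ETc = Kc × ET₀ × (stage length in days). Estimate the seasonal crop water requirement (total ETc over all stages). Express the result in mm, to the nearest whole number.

312 mm

initial: 0.45 × 2.74 × 25 = 30.83 mm
mid-season: 1.25 × 4.84 × 35 = 211.75 mm
late-season: 0.77 × 3.61 × 25 = 69.49 mm
Seasonal total = 312.07 mm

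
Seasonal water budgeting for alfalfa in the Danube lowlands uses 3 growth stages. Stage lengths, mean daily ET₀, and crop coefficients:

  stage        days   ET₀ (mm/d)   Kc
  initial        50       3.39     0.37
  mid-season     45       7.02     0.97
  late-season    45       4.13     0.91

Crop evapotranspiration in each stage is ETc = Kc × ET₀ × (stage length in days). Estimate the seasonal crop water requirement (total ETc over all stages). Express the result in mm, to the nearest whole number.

538 mm

initial: 0.37 × 3.39 × 50 = 62.72 mm
mid-season: 0.97 × 7.02 × 45 = 306.42 mm
late-season: 0.91 × 4.13 × 45 = 169.12 mm
Seasonal total = 538.26 mm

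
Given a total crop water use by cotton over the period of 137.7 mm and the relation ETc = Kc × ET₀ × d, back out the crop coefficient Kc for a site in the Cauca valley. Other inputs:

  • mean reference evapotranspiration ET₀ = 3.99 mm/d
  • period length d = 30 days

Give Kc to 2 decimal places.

ETc = Kc × ET₀ × d  ⇒  Kc = ETc / (ET₀ × d)
Kc = 137.7 / (3.99 × 30) = 137.7 / 119.70 = 1.1504

1.15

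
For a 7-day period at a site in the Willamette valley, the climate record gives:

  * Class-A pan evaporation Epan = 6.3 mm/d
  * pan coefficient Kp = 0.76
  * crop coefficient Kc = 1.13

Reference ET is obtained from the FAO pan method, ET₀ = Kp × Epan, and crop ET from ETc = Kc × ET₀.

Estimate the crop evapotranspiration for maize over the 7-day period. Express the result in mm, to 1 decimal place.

ET₀ = 0.76 × 6.3 = 4.7880 mm/d
ETc = Kc × ET₀ = 1.13 × 4.7880 = 5.4104 mm/d
Over 7 days: 5.4104 × 7 = 37.873 mm

37.9 mm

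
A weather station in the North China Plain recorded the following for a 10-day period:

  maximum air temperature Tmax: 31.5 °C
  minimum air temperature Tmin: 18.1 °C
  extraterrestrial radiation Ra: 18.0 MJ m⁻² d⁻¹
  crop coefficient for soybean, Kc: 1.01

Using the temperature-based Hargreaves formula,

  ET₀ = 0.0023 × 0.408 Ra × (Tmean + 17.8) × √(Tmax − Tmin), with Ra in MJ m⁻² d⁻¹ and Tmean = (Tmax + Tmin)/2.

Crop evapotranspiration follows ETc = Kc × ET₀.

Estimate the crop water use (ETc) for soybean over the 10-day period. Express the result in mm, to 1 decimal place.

Tmean = (31.5 + 18.1)/2 = 24.80 °C
0.408 Ra = 0.408 × 18.0 = 7.3440 mm/d equivalent
ET₀ = 0.0023 × 7.3440 × (24.80 + 17.8) × √13.4 = 0.0023 × 7.3440 × 42.60 × 3.6606 = 2.6340 mm/d
ETc = Kc × ET₀ = 1.01 × 2.6340 = 2.6603 mm/d
Over 10 days: 2.6603 × 10 = 26.603 mm

26.6 mm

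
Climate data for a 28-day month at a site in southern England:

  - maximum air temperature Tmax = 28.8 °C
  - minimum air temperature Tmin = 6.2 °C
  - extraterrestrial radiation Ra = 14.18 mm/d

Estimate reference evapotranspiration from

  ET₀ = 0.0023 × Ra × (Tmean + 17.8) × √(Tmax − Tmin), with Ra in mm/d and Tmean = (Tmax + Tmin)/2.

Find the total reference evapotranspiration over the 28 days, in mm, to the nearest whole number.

153 mm

Tmean = (28.8 + 6.2)/2 = 17.50 °C
ET₀ = 0.0023 × 14.18 × (17.50 + 17.8) × √22.6 = 0.0023 × 14.18 × 35.30 × 4.7539 = 5.4730 mm/d
Over 28 days: 5.4730 × 28 = 153.244 mm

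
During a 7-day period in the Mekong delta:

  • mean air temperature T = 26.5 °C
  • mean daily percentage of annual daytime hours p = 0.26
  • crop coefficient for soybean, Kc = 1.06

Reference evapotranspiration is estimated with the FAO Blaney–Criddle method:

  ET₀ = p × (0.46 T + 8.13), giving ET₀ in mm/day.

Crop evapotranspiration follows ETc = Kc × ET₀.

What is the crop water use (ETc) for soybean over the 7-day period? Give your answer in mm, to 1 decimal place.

ET₀ = 0.26 × (0.46 × 26.5 + 8.13) = 0.26 × 20.320 = 5.2832 mm/d
ETc = Kc × ET₀ = 1.06 × 5.2832 = 5.6002 mm/d
Over 7 days: 5.6002 × 7 = 39.201 mm

39.2 mm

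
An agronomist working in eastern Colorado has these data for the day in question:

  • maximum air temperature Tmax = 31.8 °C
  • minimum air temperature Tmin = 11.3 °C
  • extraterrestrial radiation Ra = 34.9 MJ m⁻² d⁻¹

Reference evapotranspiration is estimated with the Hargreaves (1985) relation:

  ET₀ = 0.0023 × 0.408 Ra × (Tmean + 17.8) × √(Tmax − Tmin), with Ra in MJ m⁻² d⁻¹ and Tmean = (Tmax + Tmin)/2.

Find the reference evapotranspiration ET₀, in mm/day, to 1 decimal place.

5.8 mm/day

Tmean = (31.8 + 11.3)/2 = 21.55 °C
0.408 Ra = 0.408 × 34.9 = 14.2392 mm/d equivalent
ET₀ = 0.0023 × 14.2392 × (21.55 + 17.8) × √20.5 = 0.0023 × 14.2392 × 39.35 × 4.5277 = 5.8349 mm/d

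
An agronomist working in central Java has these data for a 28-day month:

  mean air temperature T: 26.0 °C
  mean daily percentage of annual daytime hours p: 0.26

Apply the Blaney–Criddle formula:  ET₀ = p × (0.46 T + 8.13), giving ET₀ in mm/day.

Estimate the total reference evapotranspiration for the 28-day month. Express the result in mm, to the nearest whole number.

ET₀ = 0.26 × (0.46 × 26.0 + 8.13) = 0.26 × 20.090 = 5.2234 mm/d
Monthly total = 5.2234 × 28 = 146.255 mm

146 mm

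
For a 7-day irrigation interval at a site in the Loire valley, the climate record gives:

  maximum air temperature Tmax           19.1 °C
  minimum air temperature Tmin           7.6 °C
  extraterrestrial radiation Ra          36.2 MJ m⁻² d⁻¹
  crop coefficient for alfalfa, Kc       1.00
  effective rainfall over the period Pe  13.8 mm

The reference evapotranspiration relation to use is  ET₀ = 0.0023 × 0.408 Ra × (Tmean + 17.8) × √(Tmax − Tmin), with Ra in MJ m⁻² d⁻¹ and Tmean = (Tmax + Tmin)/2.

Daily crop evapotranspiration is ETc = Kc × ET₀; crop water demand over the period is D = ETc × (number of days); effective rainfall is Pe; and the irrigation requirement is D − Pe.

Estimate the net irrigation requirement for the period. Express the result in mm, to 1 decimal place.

Tmean = (19.1 + 7.6)/2 = 13.35 °C
0.408 Ra = 0.408 × 36.2 = 14.7696 mm/d equivalent
ET₀ = 0.0023 × 14.7696 × (13.35 + 17.8) × √11.5 = 0.0023 × 14.7696 × 31.15 × 3.3912 = 3.5885 mm/d
ETc = Kc × ET₀ = 1.00 × 3.5885 = 3.5885 mm/d
Crop demand D = ETc × 7 d = 3.5885 × 7 = 25.120 mm
D − Pe = 25.120 − 13.8 = 11.320 mm

11.3 mm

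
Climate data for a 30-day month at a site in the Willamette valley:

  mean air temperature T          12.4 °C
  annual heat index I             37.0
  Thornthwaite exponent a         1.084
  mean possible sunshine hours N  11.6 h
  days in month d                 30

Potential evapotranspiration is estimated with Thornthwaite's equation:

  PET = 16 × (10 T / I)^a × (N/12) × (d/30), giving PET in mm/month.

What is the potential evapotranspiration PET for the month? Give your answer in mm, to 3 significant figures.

57.4 mm

10T/I = 10 × 12.4 / 37.0 = 3.3514
(10T/I)^a = 3.3514^1.084 = 3.7098
Uncorrected PET = 16 × 3.7098 = 59.357 mm
Correction = (N/12)(d/30) = (11.6/12)(30/30) = 0.9667
PET = 59.357 × 0.9667 = 57.380 mm/month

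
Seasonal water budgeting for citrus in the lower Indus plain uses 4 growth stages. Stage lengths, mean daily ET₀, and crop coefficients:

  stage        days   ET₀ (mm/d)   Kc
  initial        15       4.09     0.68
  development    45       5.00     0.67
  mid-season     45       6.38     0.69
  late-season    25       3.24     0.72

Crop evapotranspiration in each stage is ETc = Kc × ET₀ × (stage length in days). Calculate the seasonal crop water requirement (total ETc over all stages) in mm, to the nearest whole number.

initial: 0.68 × 4.09 × 15 = 41.72 mm
development: 0.67 × 5.00 × 45 = 150.75 mm
mid-season: 0.69 × 6.38 × 45 = 198.10 mm
late-season: 0.72 × 3.24 × 25 = 58.32 mm
Seasonal total = 448.89 mm

449 mm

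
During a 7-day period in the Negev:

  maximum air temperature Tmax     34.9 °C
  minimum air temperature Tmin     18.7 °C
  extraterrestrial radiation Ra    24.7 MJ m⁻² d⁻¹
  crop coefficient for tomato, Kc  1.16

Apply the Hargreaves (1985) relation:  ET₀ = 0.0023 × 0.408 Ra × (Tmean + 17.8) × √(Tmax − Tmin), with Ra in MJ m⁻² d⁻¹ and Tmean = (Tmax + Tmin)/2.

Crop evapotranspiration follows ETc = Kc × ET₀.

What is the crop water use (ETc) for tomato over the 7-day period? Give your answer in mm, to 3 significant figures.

33.8 mm

Tmean = (34.9 + 18.7)/2 = 26.80 °C
0.408 Ra = 0.408 × 24.7 = 10.0776 mm/d equivalent
ET₀ = 0.0023 × 10.0776 × (26.80 + 17.8) × √16.2 = 0.0023 × 10.0776 × 44.60 × 4.0249 = 4.1608 mm/d
ETc = Kc × ET₀ = 1.16 × 4.1608 = 4.8265 mm/d
Over 7 days: 4.8265 × 7 = 33.786 mm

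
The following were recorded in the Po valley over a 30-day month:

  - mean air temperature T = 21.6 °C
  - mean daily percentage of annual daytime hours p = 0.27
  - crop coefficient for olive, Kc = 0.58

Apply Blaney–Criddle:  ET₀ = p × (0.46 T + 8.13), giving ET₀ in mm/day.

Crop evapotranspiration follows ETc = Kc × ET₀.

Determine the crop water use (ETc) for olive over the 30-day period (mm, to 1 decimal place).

ET₀ = 0.27 × (0.46 × 21.6 + 8.13) = 0.27 × 18.066 = 4.8778 mm/d
ETc = Kc × ET₀ = 0.58 × 4.8778 = 2.8291 mm/d
Over 30 days: 2.8291 × 30 = 84.873 mm

84.9 mm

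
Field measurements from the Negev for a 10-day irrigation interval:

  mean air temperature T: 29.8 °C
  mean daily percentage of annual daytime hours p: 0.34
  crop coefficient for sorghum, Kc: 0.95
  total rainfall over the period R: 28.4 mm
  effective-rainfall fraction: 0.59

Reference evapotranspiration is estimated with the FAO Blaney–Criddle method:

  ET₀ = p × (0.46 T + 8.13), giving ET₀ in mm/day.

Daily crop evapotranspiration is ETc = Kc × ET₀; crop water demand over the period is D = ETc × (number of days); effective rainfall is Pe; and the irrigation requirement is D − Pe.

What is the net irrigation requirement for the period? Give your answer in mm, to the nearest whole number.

54 mm

ET₀ = 0.34 × (0.46 × 29.8 + 8.13) = 0.34 × 21.838 = 7.4249 mm/d
ETc = Kc × ET₀ = 0.95 × 7.4249 = 7.0537 mm/d
Crop demand D = ETc × 10 d = 7.0537 × 10 = 70.537 mm
Pe = 0.59 × 28.4 = 16.756 mm
D − Pe = 70.537 − 16.756 = 53.781 mm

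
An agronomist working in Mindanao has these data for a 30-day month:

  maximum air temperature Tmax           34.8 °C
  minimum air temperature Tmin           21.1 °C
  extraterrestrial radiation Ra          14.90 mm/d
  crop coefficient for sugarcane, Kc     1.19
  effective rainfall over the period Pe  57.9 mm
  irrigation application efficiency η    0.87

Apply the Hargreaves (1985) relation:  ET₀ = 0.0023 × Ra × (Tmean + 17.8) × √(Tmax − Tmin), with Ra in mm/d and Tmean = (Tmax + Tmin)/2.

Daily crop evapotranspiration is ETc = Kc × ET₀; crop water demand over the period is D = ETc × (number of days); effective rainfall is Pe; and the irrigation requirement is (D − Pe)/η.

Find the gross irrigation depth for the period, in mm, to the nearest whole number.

Tmean = (34.8 + 21.1)/2 = 27.95 °C
ET₀ = 0.0023 × 14.90 × (27.95 + 17.8) × √13.7 = 0.0023 × 14.90 × 45.75 × 3.7014 = 5.8032 mm/d
ETc = Kc × ET₀ = 1.19 × 5.8032 = 6.9058 mm/d
Crop demand D = ETc × 30 d = 6.9058 × 30 = 207.174 mm
D − Pe = 207.174 − 57.9 = 149.274 mm
Gross irrigation = 149.274 / 0.87 = 171.579 mm

172 mm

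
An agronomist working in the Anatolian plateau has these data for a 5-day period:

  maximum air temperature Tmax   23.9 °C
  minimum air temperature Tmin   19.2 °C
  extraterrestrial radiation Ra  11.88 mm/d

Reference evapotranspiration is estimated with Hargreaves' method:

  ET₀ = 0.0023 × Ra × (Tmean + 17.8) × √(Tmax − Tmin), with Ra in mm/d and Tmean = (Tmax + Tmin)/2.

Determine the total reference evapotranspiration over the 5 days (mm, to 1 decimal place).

Tmean = (23.9 + 19.2)/2 = 21.55 °C
ET₀ = 0.0023 × 11.88 × (21.55 + 17.8) × √4.7 = 0.0023 × 11.88 × 39.35 × 2.1679 = 2.3309 mm/d
Over 5 days: 2.3309 × 5 = 11.655 mm

11.7 mm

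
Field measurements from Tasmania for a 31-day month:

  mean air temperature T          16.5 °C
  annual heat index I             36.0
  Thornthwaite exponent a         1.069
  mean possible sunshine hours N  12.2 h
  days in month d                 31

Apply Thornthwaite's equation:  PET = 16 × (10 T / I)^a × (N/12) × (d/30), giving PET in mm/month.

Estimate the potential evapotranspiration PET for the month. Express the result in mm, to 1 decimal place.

85.6 mm

10T/I = 10 × 16.5 / 36.0 = 4.5833
(10T/I)^a = 4.5833^1.069 = 5.0910
Uncorrected PET = 16 × 5.0910 = 81.456 mm
Correction = (N/12)(d/30) = (12.2/12)(31/30) = 1.0506
PET = 81.456 × 1.0506 = 85.578 mm/month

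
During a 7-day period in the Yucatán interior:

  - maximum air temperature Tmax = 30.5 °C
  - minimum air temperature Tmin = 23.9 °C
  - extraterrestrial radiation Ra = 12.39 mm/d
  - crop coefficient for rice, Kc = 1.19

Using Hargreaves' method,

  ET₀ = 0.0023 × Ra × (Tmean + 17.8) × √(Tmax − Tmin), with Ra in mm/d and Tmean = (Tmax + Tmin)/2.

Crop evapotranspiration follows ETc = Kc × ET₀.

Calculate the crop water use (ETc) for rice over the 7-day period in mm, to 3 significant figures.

Tmean = (30.5 + 23.9)/2 = 27.20 °C
ET₀ = 0.0023 × 12.39 × (27.20 + 17.8) × √6.6 = 0.0023 × 12.39 × 45.00 × 2.5690 = 3.2944 mm/d
ETc = Kc × ET₀ = 1.19 × 3.2944 = 3.9203 mm/d
Over 7 days: 3.9203 × 7 = 27.442 mm

27.4 mm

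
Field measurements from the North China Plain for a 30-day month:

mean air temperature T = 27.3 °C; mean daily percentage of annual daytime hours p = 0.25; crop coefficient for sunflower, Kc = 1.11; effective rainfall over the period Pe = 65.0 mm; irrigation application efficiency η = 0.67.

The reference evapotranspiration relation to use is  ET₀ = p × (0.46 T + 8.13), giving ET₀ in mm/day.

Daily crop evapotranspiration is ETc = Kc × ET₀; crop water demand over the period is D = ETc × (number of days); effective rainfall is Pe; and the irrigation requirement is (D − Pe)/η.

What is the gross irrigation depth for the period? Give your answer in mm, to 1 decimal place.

ET₀ = 0.25 × (0.46 × 27.3 + 8.13) = 0.25 × 20.688 = 5.1720 mm/d
ETc = Kc × ET₀ = 1.11 × 5.1720 = 5.7409 mm/d
Crop demand D = ETc × 30 d = 5.7409 × 30 = 172.227 mm
D − Pe = 172.227 − 65.0 = 107.227 mm
Gross irrigation = 107.227 / 0.67 = 160.040 mm

160.0 mm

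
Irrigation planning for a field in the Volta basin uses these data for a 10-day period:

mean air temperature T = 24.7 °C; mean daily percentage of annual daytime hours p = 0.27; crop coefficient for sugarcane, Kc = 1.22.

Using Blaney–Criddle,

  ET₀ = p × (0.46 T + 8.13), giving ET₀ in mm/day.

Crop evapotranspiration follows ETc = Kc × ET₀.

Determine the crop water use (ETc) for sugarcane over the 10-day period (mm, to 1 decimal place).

64.2 mm

ET₀ = 0.27 × (0.46 × 24.7 + 8.13) = 0.27 × 19.492 = 5.2628 mm/d
ETc = Kc × ET₀ = 1.22 × 5.2628 = 6.4206 mm/d
Over 10 days: 6.4206 × 10 = 64.206 mm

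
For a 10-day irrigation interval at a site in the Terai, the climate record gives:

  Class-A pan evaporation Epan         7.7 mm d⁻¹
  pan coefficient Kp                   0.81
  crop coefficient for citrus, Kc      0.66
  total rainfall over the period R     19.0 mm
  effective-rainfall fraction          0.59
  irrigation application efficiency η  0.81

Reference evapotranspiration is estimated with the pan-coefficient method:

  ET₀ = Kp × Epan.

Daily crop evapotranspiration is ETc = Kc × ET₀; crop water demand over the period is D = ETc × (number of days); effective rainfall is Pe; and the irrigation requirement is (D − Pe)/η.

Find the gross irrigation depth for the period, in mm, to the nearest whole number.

37 mm

ET₀ = 0.81 × 7.7 = 6.2370 mm/d
ETc = Kc × ET₀ = 0.66 × 6.2370 = 4.1164 mm/d
Crop demand D = ETc × 10 d = 4.1164 × 10 = 41.164 mm
Pe = 0.59 × 19.0 = 11.210 mm
D − Pe = 41.164 − 11.210 = 29.954 mm
Gross irrigation = 29.954 / 0.81 = 36.980 mm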